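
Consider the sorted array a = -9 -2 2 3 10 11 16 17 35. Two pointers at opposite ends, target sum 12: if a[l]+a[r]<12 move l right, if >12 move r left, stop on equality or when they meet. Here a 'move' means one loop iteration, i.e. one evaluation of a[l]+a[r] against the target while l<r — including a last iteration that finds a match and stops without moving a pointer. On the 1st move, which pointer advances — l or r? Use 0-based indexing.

r

[0,8] -9+35=26 >12 → r--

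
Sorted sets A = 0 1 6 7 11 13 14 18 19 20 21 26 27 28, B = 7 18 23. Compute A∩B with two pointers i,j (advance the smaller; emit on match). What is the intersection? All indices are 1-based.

intersection = [7, 18]

[i=1,j=1] 0<7 → i++
[i=2,j=1] 1<7 → i++
[i=3,j=1] 6<7 → i++
[i=4,j=1] 7==7 emit → i++,j++
[i=5,j=2] 11<18 → i++
[i=6,j=2] 13<18 → i++
[i=7,j=2] 14<18 → i++
[i=8,j=2] 18==18 emit → i++,j++
[i=9,j=3] 19<23 → i++
[i=10,j=3] 20<23 → i++
[i=11,j=3] 21<23 → i++
[i=12,j=3] 26>23 → j++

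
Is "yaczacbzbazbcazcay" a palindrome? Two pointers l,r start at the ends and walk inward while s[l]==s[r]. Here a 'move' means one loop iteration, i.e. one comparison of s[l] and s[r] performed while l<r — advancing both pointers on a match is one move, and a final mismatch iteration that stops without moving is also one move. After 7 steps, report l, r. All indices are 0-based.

[0,17] 'y'=='y' → l++,r--
[1,16] 'a'=='a' → l++,r--
[2,15] 'c'=='c' → l++,r--
[3,14] 'z'=='z' → l++,r--
[4,13] 'a'=='a' → l++,r--
[5,12] 'c'=='c' → l++,r--
[6,11] 'b'=='b' → l++,r--

l=7, r=10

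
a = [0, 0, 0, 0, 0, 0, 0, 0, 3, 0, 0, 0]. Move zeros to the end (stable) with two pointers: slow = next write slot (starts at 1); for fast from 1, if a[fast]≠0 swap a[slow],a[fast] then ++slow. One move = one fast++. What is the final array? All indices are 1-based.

(s=1,f=1) a[fast]=0 → fast++
(s=1,f=2) a[fast]=0 → fast++
(s=1,f=3) a[fast]=0 → fast++
(s=1,f=4) a[fast]=0 → fast++
(s=1,f=5) a[fast]=0 → fast++
(s=1,f=6) a[fast]=0 → fast++
(s=1,f=7) a[fast]=0 → fast++
(s=1,f=8) a[fast]=0 → fast++
(s=1,f=9) a[fast]=3≠0 swap→a[1]=3 → slow++,fast++
(s=2,f=10) a[fast]=0 → fast++
(s=2,f=11) a[fast]=0 → fast++
(s=2,f=12) a[fast]=0 → fast++

[3, 0, 0, 0, 0, 0, 0, 0, 0, 0, 0, 0]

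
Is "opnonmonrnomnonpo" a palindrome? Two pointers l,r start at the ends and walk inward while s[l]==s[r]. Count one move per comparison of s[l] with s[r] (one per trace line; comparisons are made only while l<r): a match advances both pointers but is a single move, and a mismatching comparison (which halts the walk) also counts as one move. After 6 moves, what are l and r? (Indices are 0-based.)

[0,16] 'o'=='o' → l++,r--
[1,15] 'p'=='p' → l++,r--
[2,14] 'n'=='n' → l++,r--
[3,13] 'o'=='o' → l++,r--
[4,12] 'n'=='n' → l++,r--
[5,11] 'm'=='m' → l++,r--

l=6, r=10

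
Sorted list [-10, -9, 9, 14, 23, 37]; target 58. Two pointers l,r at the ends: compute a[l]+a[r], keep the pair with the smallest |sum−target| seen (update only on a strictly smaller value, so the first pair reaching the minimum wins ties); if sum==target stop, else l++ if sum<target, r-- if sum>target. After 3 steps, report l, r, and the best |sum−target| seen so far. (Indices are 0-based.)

[0,5] -10+37=27 d=31 * → l++
[1,5] -9+37=28 d=30 * → l++
[2,5] 9+37=46 d=12 * → l++

l=3, r=5, best |Δ|=12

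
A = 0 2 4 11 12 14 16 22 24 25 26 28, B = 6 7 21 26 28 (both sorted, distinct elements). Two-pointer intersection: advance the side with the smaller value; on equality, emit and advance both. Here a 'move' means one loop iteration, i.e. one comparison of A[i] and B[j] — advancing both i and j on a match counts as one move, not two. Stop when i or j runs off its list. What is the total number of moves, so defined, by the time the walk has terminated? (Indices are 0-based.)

i=0 j=0: 0<6, i++
i=1 j=0: 2<6, i++
i=2 j=0: 4<6, i++
i=3 j=0: 11>6, j++
i=3 j=1: 11>7, j++
i=3 j=2: 11<21, i++
i=4 j=2: 12<21, i++
i=5 j=2: 14<21, i++
i=6 j=2: 16<21, i++
i=7 j=2: 22>21, j++
i=7 j=3: 22<26, i++
i=8 j=3: 24<26, i++
i=9 j=3: 25<26, i++
i=10 j=3: 26==26 emit, i++,j++
i=11 j=4: 28==28 emit, i++,j++

15 moves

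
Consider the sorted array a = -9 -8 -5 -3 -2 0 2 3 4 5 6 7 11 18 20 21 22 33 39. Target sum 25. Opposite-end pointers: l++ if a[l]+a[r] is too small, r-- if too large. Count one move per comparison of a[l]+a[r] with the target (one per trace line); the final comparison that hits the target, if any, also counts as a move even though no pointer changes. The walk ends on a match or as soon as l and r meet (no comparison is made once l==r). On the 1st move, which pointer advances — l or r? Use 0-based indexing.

l=0 r=18: -9+39=30 >25, r--

r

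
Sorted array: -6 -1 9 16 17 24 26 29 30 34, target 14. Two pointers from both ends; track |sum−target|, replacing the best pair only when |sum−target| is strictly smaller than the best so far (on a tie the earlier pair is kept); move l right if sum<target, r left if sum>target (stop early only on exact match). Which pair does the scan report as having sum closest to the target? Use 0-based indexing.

[0,9] -6+34=28 d=14 * → r--
[0,8] -6+30=24 d=10 * → r--
[0,7] -6+29=23 d=9 * → r--
[0,6] -6+26=20 d=6 * → r--
[0,5] -6+24=18 d=4 * → r--
[0,4] -6+17=11 d=3 * → l++
[1,4] -1+17=16 d=2 * → r--
[1,3] -1+16=15 d=1 * → r--
[1,2] -1+9=8 d=6 → l++

pair (-1, 16) with sum 15 (|Δ|=1)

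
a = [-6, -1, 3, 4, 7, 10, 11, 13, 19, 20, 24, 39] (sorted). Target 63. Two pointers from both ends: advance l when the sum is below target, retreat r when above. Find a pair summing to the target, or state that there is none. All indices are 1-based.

l=1 r=12: -6+39=33 <63, l++
l=2 r=12: -1+39=38 <63, l++
l=3 r=12: 3+39=42 <63, l++
l=4 r=12: 4+39=43 <63, l++
l=5 r=12: 7+39=46 <63, l++
l=6 r=12: 10+39=49 <63, l++
l=7 r=12: 11+39=50 <63, l++
l=8 r=12: 13+39=52 <63, l++
l=9 r=12: 19+39=58 <63, l++
l=10 r=12: 20+39=59 <63, l++
l=11 r=12: 24+39=63, found

(24, 39)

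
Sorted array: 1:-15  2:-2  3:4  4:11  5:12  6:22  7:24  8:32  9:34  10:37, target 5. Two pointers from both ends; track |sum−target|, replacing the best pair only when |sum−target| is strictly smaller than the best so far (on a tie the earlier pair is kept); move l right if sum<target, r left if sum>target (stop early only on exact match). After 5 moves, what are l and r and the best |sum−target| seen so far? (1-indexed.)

l=1, r=5, best |Δ|=2

l=1 r=10: -15+37=22 d=17 *, r--
l=1 r=9: -15+34=19 d=14 *, r--
l=1 r=8: -15+32=17 d=12 *, r--
l=1 r=7: -15+24=9 d=4 *, r--
l=1 r=6: -15+22=7 d=2 *, r--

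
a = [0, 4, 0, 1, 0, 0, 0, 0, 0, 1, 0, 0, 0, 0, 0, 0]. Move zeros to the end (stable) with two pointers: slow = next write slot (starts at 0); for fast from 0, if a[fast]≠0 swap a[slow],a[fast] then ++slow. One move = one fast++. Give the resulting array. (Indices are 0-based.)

[4, 1, 1, 0, 0, 0, 0, 0, 0, 0, 0, 0, 0, 0, 0, 0]

slow=0 fast=0: a[fast]=0, fast++
slow=0 fast=1: a[fast]=4≠0 swap→a[0]=4, slow++,fast++
slow=1 fast=2: a[fast]=0, fast++
slow=1 fast=3: a[fast]=1≠0 swap→a[1]=1, slow++,fast++
slow=2 fast=4: a[fast]=0, fast++
slow=2 fast=5: a[fast]=0, fast++
slow=2 fast=6: a[fast]=0, fast++
slow=2 fast=7: a[fast]=0, fast++
slow=2 fast=8: a[fast]=0, fast++
slow=2 fast=9: a[fast]=1≠0 swap→a[2]=1, slow++,fast++
slow=3 fast=10: a[fast]=0, fast++
slow=3 fast=11: a[fast]=0, fast++
slow=3 fast=12: a[fast]=0, fast++
slow=3 fast=13: a[fast]=0, fast++
slow=3 fast=14: a[fast]=0, fast++
slow=3 fast=15: a[fast]=0, fast++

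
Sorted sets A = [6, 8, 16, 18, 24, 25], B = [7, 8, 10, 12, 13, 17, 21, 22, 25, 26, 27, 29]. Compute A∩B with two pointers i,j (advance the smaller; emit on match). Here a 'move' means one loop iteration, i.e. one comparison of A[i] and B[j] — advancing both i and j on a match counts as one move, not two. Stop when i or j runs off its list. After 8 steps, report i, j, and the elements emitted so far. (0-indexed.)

i=0 j=0: 6<7, i++
i=1 j=0: 8>7, j++
i=1 j=1: 8==8 emit, i++,j++
i=2 j=2: 16>10, j++
i=2 j=3: 16>12, j++
i=2 j=4: 16>13, j++
i=2 j=5: 16<17, i++
i=3 j=5: 18>17, j++

i=3, j=6, emitted=[8]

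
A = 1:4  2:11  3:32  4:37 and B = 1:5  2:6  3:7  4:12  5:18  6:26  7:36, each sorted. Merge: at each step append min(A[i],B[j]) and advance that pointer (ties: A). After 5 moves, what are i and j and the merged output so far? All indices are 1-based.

i=1 j=1: A[i]=4<=B[j]=5 take 4, i++
i=2 j=1: A[i]=11>B[j]=5 take 5, j++
i=2 j=2: A[i]=11>B[j]=6 take 6, j++
i=2 j=3: A[i]=11>B[j]=7 take 7, j++
i=2 j=4: A[i]=11<=B[j]=12 take 11, i++

i=3, j=4, merged so far=[4, 5, 6, 7, 11]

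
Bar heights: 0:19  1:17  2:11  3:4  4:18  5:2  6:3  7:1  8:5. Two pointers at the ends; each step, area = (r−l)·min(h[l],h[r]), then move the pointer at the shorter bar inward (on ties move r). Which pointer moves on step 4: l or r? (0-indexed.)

[0,8] min(19,5)*8=40 best=40 * → r--
[0,7] min(19,1)*7=7 best=40 → r--
[0,6] min(19,3)*6=18 best=40 → r--
[0,5] min(19,2)*5=10 best=40 → r--

r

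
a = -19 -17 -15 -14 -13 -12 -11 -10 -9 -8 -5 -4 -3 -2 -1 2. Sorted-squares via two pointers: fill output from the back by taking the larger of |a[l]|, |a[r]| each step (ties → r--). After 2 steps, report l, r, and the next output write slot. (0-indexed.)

l=2, r=15, next write slot=13

l=0 r=15: |-19|>|2| out[15]=361, l++
l=1 r=15: |-17|>|2| out[14]=289, l++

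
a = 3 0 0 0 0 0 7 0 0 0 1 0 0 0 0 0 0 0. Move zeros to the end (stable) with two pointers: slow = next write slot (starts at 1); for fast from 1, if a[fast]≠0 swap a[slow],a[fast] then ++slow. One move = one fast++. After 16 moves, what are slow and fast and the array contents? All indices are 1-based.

slow=4, fast=17, a=[3, 7, 1, 0, 0, 0, 0, 0, 0, 0, 0, 0, 0, 0, 0, 0, 0, 0]

slow=1 fast=1: a[fast]=3≠0 swap→a[1]=3, slow++,fast++
slow=2 fast=2: a[fast]=0, fast++
slow=2 fast=3: a[fast]=0, fast++
slow=2 fast=4: a[fast]=0, fast++
slow=2 fast=5: a[fast]=0, fast++
slow=2 fast=6: a[fast]=0, fast++
slow=2 fast=7: a[fast]=7≠0 swap→a[2]=7, slow++,fast++
slow=3 fast=8: a[fast]=0, fast++
slow=3 fast=9: a[fast]=0, fast++
slow=3 fast=10: a[fast]=0, fast++
slow=3 fast=11: a[fast]=1≠0 swap→a[3]=1, slow++,fast++
slow=4 fast=12: a[fast]=0, fast++
slow=4 fast=13: a[fast]=0, fast++
slow=4 fast=14: a[fast]=0, fast++
slow=4 fast=15: a[fast]=0, fast++
slow=4 fast=16: a[fast]=0, fast++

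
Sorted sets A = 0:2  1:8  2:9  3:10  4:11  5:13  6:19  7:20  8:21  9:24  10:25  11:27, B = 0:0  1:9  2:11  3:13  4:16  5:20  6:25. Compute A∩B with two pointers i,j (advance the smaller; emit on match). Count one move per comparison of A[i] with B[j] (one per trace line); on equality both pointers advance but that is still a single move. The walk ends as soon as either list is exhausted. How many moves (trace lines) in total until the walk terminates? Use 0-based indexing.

13 moves

[i=0,j=0] 2>0 → j++
[i=0,j=1] 2<9 → i++
[i=1,j=1] 8<9 → i++
[i=2,j=1] 9==9 emit → i++,j++
[i=3,j=2] 10<11 → i++
[i=4,j=2] 11==11 emit → i++,j++
[i=5,j=3] 13==13 emit → i++,j++
[i=6,j=4] 19>16 → j++
[i=6,j=5] 19<20 → i++
[i=7,j=5] 20==20 emit → i++,j++
[i=8,j=6] 21<25 → i++
[i=9,j=6] 24<25 → i++
[i=10,j=6] 25==25 emit → i++,j++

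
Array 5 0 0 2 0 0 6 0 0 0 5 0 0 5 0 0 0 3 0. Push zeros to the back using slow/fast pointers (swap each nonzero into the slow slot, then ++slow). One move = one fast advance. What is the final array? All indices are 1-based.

slow=1 fast=1: a[fast]=5≠0 swap→a[1]=5, slow++,fast++
slow=2 fast=2: a[fast]=0, fast++
slow=2 fast=3: a[fast]=0, fast++
slow=2 fast=4: a[fast]=2≠0 swap→a[2]=2, slow++,fast++
slow=3 fast=5: a[fast]=0, fast++
slow=3 fast=6: a[fast]=0, fast++
slow=3 fast=7: a[fast]=6≠0 swap→a[3]=6, slow++,fast++
slow=4 fast=8: a[fast]=0, fast++
slow=4 fast=9: a[fast]=0, fast++
slow=4 fast=10: a[fast]=0, fast++
slow=4 fast=11: a[fast]=5≠0 swap→a[4]=5, slow++,fast++
slow=5 fast=12: a[fast]=0, fast++
slow=5 fast=13: a[fast]=0, fast++
slow=5 fast=14: a[fast]=5≠0 swap→a[5]=5, slow++,fast++
slow=6 fast=15: a[fast]=0, fast++
slow=6 fast=16: a[fast]=0, fast++
slow=6 fast=17: a[fast]=0, fast++
slow=6 fast=18: a[fast]=3≠0 swap→a[6]=3, slow++,fast++
slow=7 fast=19: a[fast]=0, fast++

[5, 2, 6, 5, 5, 3, 0, 0, 0, 0, 0, 0, 0, 0, 0, 0, 0, 0, 0]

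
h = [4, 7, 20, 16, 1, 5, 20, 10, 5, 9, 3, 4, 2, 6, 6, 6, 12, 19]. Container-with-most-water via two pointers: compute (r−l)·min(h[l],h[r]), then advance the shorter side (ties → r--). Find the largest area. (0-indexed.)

max area = 285

l=0 r=17: min(4,19)*17=68 best=68 *, l++
l=1 r=17: min(7,19)*16=112 best=112 *, l++
l=2 r=17: min(20,19)*15=285 best=285 *, r--
l=2 r=16: min(20,12)*14=168 best=285, r--
l=2 r=15: min(20,6)*13=78 best=285, r--
l=2 r=14: min(20,6)*12=72 best=285, r--
l=2 r=13: min(20,6)*11=66 best=285, r--
l=2 r=12: min(20,2)*10=20 best=285, r--
l=2 r=11: min(20,4)*9=36 best=285, r--
l=2 r=10: min(20,3)*8=24 best=285, r--
l=2 r=9: min(20,9)*7=63 best=285, r--
l=2 r=8: min(20,5)*6=30 best=285, r--
l=2 r=7: min(20,10)*5=50 best=285, r--
l=2 r=6: min(20,20)*4=80 best=285, r--
l=2 r=5: min(20,5)*3=15 best=285, r--
l=2 r=4: min(20,1)*2=2 best=285, r--
l=2 r=3: min(20,16)*1=16 best=285, r--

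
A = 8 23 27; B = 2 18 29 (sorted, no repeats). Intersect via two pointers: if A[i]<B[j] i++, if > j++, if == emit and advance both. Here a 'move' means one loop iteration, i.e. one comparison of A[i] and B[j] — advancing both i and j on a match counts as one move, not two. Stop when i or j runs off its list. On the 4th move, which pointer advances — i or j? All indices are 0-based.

i

[i=0,j=0] 8>2 → j++
[i=0,j=1] 8<18 → i++
[i=1,j=1] 23>18 → j++
[i=1,j=2] 23<29 → i++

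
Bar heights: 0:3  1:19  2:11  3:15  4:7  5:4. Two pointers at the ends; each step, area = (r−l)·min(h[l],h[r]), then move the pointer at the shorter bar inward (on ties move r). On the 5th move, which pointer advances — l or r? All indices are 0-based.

r

[0,5] min(3,4)*5=15 best=15 * → l++
[1,5] min(19,4)*4=16 best=16 * → r--
[1,4] min(19,7)*3=21 best=21 * → r--
[1,3] min(19,15)*2=30 best=30 * → r--
[1,2] min(19,11)*1=11 best=30 → r--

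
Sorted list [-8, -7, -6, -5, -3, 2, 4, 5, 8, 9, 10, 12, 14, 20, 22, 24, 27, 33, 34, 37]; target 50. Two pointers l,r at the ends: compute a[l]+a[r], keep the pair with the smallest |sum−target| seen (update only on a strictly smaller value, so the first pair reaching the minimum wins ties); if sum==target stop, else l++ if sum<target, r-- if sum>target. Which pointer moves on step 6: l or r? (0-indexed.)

l

l=0 r=19: -8+37=29 d=21 *, l++
l=1 r=19: -7+37=30 d=20 *, l++
l=2 r=19: -6+37=31 d=19 *, l++
l=3 r=19: -5+37=32 d=18 *, l++
l=4 r=19: -3+37=34 d=16 *, l++
l=5 r=19: 2+37=39 d=11 *, l++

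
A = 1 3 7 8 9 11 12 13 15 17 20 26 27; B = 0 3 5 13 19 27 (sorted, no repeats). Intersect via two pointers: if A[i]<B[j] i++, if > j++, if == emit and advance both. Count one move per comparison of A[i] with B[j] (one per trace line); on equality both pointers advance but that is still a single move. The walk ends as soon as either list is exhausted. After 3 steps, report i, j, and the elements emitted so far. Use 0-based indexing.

i=2, j=2, emitted=[3]

i=0 j=0: 1>0, j++
i=0 j=1: 1<3, i++
i=1 j=1: 3==3 emit, i++,j++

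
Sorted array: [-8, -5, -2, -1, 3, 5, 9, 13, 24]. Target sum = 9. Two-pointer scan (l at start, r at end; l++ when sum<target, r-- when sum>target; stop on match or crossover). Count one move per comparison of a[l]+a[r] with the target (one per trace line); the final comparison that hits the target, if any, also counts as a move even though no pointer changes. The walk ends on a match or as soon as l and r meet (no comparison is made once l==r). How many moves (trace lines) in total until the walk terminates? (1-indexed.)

[1,9] -8+24=16 >9 → r--
[1,8] -8+13=5 <9 → l++
[2,8] -5+13=8 <9 → l++
[3,8] -2+13=11 >9 → r--
[3,7] -2+9=7 <9 → l++
[4,7] -1+9=8 <9 → l++
[5,7] 3+9=12 >9 → r--
[5,6] 3+5=8 <9 → l++

8 moves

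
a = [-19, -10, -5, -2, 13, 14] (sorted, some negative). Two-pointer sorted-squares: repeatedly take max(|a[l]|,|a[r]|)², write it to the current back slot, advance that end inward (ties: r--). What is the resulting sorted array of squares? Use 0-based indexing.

[4, 25, 100, 169, 196, 361]

l=0 r=5: |-19|>|14| out[5]=361, l++
l=1 r=5: |-10|<=|14| out[4]=196, r--
l=1 r=4: |-10|<=|13| out[3]=169, r--
l=1 r=3: |-10|>|-2| out[2]=100, l++
l=2 r=3: |-5|>|-2| out[1]=25, l++
l=3 r=3: |-2|<=|-2| out[0]=4, r--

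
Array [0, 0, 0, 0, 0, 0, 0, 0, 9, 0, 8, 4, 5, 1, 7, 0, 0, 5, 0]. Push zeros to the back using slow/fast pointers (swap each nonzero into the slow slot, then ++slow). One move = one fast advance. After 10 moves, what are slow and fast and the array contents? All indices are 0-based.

slow=1, fast=10, a=[9, 0, 0, 0, 0, 0, 0, 0, 0, 0, 8, 4, 5, 1, 7, 0, 0, 5, 0]

slow=0 fast=0: a[fast]=0, fast++
slow=0 fast=1: a[fast]=0, fast++
slow=0 fast=2: a[fast]=0, fast++
slow=0 fast=3: a[fast]=0, fast++
slow=0 fast=4: a[fast]=0, fast++
slow=0 fast=5: a[fast]=0, fast++
slow=0 fast=6: a[fast]=0, fast++
slow=0 fast=7: a[fast]=0, fast++
slow=0 fast=8: a[fast]=9≠0 swap→a[0]=9, slow++,fast++
slow=1 fast=9: a[fast]=0, fast++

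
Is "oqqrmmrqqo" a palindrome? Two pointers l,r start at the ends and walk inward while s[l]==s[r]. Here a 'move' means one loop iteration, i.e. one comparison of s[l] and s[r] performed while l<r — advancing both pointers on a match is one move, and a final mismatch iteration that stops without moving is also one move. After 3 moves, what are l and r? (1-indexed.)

l=1 r=10: 'o'=='o', l++,r--
l=2 r=9: 'q'=='q', l++,r--
l=3 r=8: 'q'=='q', l++,r--

l=4, r=7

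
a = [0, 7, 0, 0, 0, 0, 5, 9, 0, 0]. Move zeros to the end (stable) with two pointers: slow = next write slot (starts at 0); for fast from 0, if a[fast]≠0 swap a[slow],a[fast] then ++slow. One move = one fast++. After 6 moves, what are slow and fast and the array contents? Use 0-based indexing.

slow=1, fast=6, a=[7, 0, 0, 0, 0, 0, 5, 9, 0, 0]

(s=0,f=0) a[fast]=0 → fast++
(s=0,f=1) a[fast]=7≠0 swap→a[0]=7 → slow++,fast++
(s=1,f=2) a[fast]=0 → fast++
(s=1,f=3) a[fast]=0 → fast++
(s=1,f=4) a[fast]=0 → fast++
(s=1,f=5) a[fast]=0 → fast++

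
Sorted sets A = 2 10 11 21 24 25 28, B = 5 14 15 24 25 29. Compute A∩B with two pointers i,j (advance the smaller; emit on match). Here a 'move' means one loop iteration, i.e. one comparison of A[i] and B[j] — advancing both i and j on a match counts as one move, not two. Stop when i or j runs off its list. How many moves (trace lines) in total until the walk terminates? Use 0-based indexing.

i=0 j=0: 2<5, i++
i=1 j=0: 10>5, j++
i=1 j=1: 10<14, i++
i=2 j=1: 11<14, i++
i=3 j=1: 21>14, j++
i=3 j=2: 21>15, j++
i=3 j=3: 21<24, i++
i=4 j=3: 24==24 emit, i++,j++
i=5 j=4: 25==25 emit, i++,j++
i=6 j=5: 28<29, i++

10 moves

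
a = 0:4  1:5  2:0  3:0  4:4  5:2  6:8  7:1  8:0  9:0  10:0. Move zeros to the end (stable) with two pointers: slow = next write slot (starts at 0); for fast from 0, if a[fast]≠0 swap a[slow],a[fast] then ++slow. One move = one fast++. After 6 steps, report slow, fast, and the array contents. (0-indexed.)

slow=0 fast=0: a[fast]=4≠0 swap→a[0]=4, slow++,fast++
slow=1 fast=1: a[fast]=5≠0 swap→a[1]=5, slow++,fast++
slow=2 fast=2: a[fast]=0, fast++
slow=2 fast=3: a[fast]=0, fast++
slow=2 fast=4: a[fast]=4≠0 swap→a[2]=4, slow++,fast++
slow=3 fast=5: a[fast]=2≠0 swap→a[3]=2, slow++,fast++

slow=4, fast=6, a=[4, 5, 4, 2, 0, 0, 8, 1, 0, 0, 0]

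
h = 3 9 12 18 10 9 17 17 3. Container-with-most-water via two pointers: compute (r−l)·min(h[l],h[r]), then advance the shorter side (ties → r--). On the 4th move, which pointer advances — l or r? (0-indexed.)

l

[0,8] min(3,3)*8=24 best=24 * → r--
[0,7] min(3,17)*7=21 best=24 → l++
[1,7] min(9,17)*6=54 best=54 * → l++
[2,7] min(12,17)*5=60 best=60 * → l++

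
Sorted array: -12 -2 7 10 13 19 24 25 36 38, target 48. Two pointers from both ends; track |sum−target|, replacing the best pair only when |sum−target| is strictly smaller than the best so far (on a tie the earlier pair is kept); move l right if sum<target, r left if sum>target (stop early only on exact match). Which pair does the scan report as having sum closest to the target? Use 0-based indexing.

[0,9] -12+38=26 d=22 * → l++
[1,9] -2+38=36 d=12 * → l++
[2,9] 7+38=45 d=3 * → l++
[3,9] 10+38=48 d=0 * → stop

pair (10, 38) with sum 48 (|Δ|=0)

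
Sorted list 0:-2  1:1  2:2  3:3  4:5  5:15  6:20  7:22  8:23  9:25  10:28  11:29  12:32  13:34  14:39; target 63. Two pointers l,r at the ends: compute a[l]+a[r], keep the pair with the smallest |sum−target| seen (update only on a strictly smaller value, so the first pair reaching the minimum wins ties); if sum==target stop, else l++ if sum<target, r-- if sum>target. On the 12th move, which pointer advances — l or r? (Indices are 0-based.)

[0,14] -2+39=37 d=26 * → l++
[1,14] 1+39=40 d=23 * → l++
[2,14] 2+39=41 d=22 * → l++
[3,14] 3+39=42 d=21 * → l++
[4,14] 5+39=44 d=19 * → l++
[5,14] 15+39=54 d=9 * → l++
[6,14] 20+39=59 d=4 * → l++
[7,14] 22+39=61 d=2 * → l++
[8,14] 23+39=62 d=1 * → l++
[9,14] 25+39=64 d=1 → r--
[9,13] 25+34=59 d=4 → l++
[10,13] 28+34=62 d=1 → l++

l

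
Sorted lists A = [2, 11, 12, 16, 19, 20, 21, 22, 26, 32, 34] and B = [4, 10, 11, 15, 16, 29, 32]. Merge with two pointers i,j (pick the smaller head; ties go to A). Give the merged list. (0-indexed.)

[i=0,j=0] A[i]=2<=B[j]=4 take 2 → i++
[i=1,j=0] A[i]=11>B[j]=4 take 4 → j++
[i=1,j=1] A[i]=11>B[j]=10 take 10 → j++
[i=1,j=2] A[i]=11<=B[j]=11 take 11 → i++
[i=2,j=2] A[i]=12>B[j]=11 take 11 → j++
[i=2,j=3] A[i]=12<=B[j]=15 take 12 → i++
[i=3,j=3] A[i]=16>B[j]=15 take 15 → j++
[i=3,j=4] A[i]=16<=B[j]=16 take 16 → i++
[i=4,j=4] A[i]=19>B[j]=16 take 16 → j++
[i=4,j=5] A[i]=19<=B[j]=29 take 19 → i++
[i=5,j=5] A[i]=20<=B[j]=29 take 20 → i++
[i=6,j=5] A[i]=21<=B[j]=29 take 21 → i++
[i=7,j=5] A[i]=22<=B[j]=29 take 22 → i++
[i=8,j=5] A[i]=26<=B[j]=29 take 26 → i++
[i=9,j=5] A[i]=32>B[j]=29 take 29 → j++
[i=9,j=6] A[i]=32<=B[j]=32 take 32 → i++
[i=10,j=6] A[i]=34>B[j]=32 take 32 → j++
[i=10,j=7] B done, take A[i]=34 → i++

[2, 4, 10, 11, 11, 12, 15, 16, 16, 19, 20, 21, 22, 26, 29, 32, 32, 34]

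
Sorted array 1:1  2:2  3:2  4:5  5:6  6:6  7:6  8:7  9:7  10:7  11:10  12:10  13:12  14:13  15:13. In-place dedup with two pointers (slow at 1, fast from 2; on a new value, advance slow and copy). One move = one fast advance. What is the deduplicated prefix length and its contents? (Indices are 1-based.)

(s=1,f=2) a[fast]=2≠a[slow]=1 write a[2]=2 → slow++,fast++
(s=2,f=3) a[fast]=2=a[slow] dup → fast++
(s=2,f=4) a[fast]=5≠a[slow]=2 write a[3]=5 → slow++,fast++
(s=3,f=5) a[fast]=6≠a[slow]=5 write a[4]=6 → slow++,fast++
(s=4,f=6) a[fast]=6=a[slow] dup → fast++
(s=4,f=7) a[fast]=6=a[slow] dup → fast++
(s=4,f=8) a[fast]=7≠a[slow]=6 write a[5]=7 → slow++,fast++
(s=5,f=9) a[fast]=7=a[slow] dup → fast++
(s=5,f=10) a[fast]=7=a[slow] dup → fast++
(s=5,f=11) a[fast]=10≠a[slow]=7 write a[6]=10 → slow++,fast++
(s=6,f=12) a[fast]=10=a[slow] dup → fast++
(s=6,f=13) a[fast]=12≠a[slow]=10 write a[7]=12 → slow++,fast++
(s=7,f=14) a[fast]=13≠a[slow]=12 write a[8]=13 → slow++,fast++
(s=8,f=15) a[fast]=13=a[slow] dup → fast++

length 8; prefix = [1, 2, 5, 6, 7, 10, 12, 13]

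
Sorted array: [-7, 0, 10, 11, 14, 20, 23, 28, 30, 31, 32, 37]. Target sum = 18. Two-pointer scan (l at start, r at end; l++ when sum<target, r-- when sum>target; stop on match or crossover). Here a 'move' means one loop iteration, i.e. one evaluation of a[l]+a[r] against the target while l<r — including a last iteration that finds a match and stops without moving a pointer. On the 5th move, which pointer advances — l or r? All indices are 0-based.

r

l=0 r=11: -7+37=30 >18, r--
l=0 r=10: -7+32=25 >18, r--
l=0 r=9: -7+31=24 >18, r--
l=0 r=8: -7+30=23 >18, r--
l=0 r=7: -7+28=21 >18, r--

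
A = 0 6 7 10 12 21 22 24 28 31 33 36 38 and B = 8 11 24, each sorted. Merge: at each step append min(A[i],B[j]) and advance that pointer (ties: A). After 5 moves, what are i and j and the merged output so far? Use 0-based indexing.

i=4, j=1, merged so far=[0, 6, 7, 8, 10]

i=0 j=0: A[i]=0<=B[j]=8 take 0, i++
i=1 j=0: A[i]=6<=B[j]=8 take 6, i++
i=2 j=0: A[i]=7<=B[j]=8 take 7, i++
i=3 j=0: A[i]=10>B[j]=8 take 8, j++
i=3 j=1: A[i]=10<=B[j]=11 take 10, i++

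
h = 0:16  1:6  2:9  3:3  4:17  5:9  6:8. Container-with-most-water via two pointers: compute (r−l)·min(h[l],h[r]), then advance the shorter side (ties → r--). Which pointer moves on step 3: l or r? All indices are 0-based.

l=0 r=6: min(16,8)*6=48 best=48 *, r--
l=0 r=5: min(16,9)*5=45 best=48, r--
l=0 r=4: min(16,17)*4=64 best=64 *, l++

l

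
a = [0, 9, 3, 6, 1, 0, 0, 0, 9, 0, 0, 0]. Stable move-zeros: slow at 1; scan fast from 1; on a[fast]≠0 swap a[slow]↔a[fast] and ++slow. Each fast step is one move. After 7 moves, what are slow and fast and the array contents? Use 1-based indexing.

slow=5, fast=8, a=[9, 3, 6, 1, 0, 0, 0, 0, 9, 0, 0, 0]

(s=1,f=1) a[fast]=0 → fast++
(s=1,f=2) a[fast]=9≠0 swap→a[1]=9 → slow++,fast++
(s=2,f=3) a[fast]=3≠0 swap→a[2]=3 → slow++,fast++
(s=3,f=4) a[fast]=6≠0 swap→a[3]=6 → slow++,fast++
(s=4,f=5) a[fast]=1≠0 swap→a[4]=1 → slow++,fast++
(s=5,f=6) a[fast]=0 → fast++
(s=5,f=7) a[fast]=0 → fast++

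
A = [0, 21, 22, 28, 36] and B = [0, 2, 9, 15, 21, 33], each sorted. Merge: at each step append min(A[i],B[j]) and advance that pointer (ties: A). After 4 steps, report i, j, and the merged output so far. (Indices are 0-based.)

i=1, j=3, merged so far=[0, 0, 2, 9]

i=0 j=0: A[i]=0<=B[j]=0 take 0, i++
i=1 j=0: A[i]=21>B[j]=0 take 0, j++
i=1 j=1: A[i]=21>B[j]=2 take 2, j++
i=1 j=2: A[i]=21>B[j]=9 take 9, j++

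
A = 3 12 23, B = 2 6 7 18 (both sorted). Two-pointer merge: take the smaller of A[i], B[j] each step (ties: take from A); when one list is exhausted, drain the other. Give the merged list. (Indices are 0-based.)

[2, 3, 6, 7, 12, 18, 23]

[i=0,j=0] A[i]=3>B[j]=2 take 2 → j++
[i=0,j=1] A[i]=3<=B[j]=6 take 3 → i++
[i=1,j=1] A[i]=12>B[j]=6 take 6 → j++
[i=1,j=2] A[i]=12>B[j]=7 take 7 → j++
[i=1,j=3] A[i]=12<=B[j]=18 take 12 → i++
[i=2,j=3] A[i]=23>B[j]=18 take 18 → j++
[i=2,j=4] B done, take A[i]=23 → i++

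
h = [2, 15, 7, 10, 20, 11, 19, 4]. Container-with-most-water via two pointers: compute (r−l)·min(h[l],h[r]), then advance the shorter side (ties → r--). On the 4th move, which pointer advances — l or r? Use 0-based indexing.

l=0 r=7: min(2,4)*7=14 best=14 *, l++
l=1 r=7: min(15,4)*6=24 best=24 *, r--
l=1 r=6: min(15,19)*5=75 best=75 *, l++
l=2 r=6: min(7,19)*4=28 best=75, l++

l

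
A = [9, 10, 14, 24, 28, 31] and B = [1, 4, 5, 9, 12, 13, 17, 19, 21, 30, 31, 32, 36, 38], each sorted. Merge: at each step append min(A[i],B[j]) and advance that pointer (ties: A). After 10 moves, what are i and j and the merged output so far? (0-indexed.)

i=3, j=7, merged so far=[1, 4, 5, 9, 9, 10, 12, 13, 14, 17]

[i=0,j=0] A[i]=9>B[j]=1 take 1 → j++
[i=0,j=1] A[i]=9>B[j]=4 take 4 → j++
[i=0,j=2] A[i]=9>B[j]=5 take 5 → j++
[i=0,j=3] A[i]=9<=B[j]=9 take 9 → i++
[i=1,j=3] A[i]=10>B[j]=9 take 9 → j++
[i=1,j=4] A[i]=10<=B[j]=12 take 10 → i++
[i=2,j=4] A[i]=14>B[j]=12 take 12 → j++
[i=2,j=5] A[i]=14>B[j]=13 take 13 → j++
[i=2,j=6] A[i]=14<=B[j]=17 take 14 → i++
[i=3,j=6] A[i]=24>B[j]=17 take 17 → j++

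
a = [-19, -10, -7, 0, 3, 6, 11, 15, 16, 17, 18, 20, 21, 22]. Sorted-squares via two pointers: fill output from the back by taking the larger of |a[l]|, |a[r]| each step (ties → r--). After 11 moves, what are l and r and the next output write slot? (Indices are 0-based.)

l=3, r=5, next write slot=2

l=0 r=13: |-19|<=|22| out[13]=484, r--
l=0 r=12: |-19|<=|21| out[12]=441, r--
l=0 r=11: |-19|<=|20| out[11]=400, r--
l=0 r=10: |-19|>|18| out[10]=361, l++
l=1 r=10: |-10|<=|18| out[9]=324, r--
l=1 r=9: |-10|<=|17| out[8]=289, r--
l=1 r=8: |-10|<=|16| out[7]=256, r--
l=1 r=7: |-10|<=|15| out[6]=225, r--
l=1 r=6: |-10|<=|11| out[5]=121, r--
l=1 r=5: |-10|>|6| out[4]=100, l++
l=2 r=5: |-7|>|6| out[3]=49, l++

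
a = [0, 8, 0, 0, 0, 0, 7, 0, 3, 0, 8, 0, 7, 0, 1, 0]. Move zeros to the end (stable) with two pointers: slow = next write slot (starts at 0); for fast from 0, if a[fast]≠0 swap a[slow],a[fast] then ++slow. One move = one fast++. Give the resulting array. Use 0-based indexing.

(s=0,f=0) a[fast]=0 → fast++
(s=0,f=1) a[fast]=8≠0 swap→a[0]=8 → slow++,fast++
(s=1,f=2) a[fast]=0 → fast++
(s=1,f=3) a[fast]=0 → fast++
(s=1,f=4) a[fast]=0 → fast++
(s=1,f=5) a[fast]=0 → fast++
(s=1,f=6) a[fast]=7≠0 swap→a[1]=7 → slow++,fast++
(s=2,f=7) a[fast]=0 → fast++
(s=2,f=8) a[fast]=3≠0 swap→a[2]=3 → slow++,fast++
(s=3,f=9) a[fast]=0 → fast++
(s=3,f=10) a[fast]=8≠0 swap→a[3]=8 → slow++,fast++
(s=4,f=11) a[fast]=0 → fast++
(s=4,f=12) a[fast]=7≠0 swap→a[4]=7 → slow++,fast++
(s=5,f=13) a[fast]=0 → fast++
(s=5,f=14) a[fast]=1≠0 swap→a[5]=1 → slow++,fast++
(s=6,f=15) a[fast]=0 → fast++

[8, 7, 3, 8, 7, 1, 0, 0, 0, 0, 0, 0, 0, 0, 0, 0]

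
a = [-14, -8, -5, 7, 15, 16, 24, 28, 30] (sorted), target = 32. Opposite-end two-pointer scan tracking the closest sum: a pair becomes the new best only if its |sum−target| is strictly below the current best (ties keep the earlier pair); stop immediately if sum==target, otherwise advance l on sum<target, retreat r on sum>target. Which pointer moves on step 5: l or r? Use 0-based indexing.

l=0 r=8: -14+30=16 d=16 *, l++
l=1 r=8: -8+30=22 d=10 *, l++
l=2 r=8: -5+30=25 d=7 *, l++
l=3 r=8: 7+30=37 d=5 *, r--
l=3 r=7: 7+28=35 d=3 *, r--

r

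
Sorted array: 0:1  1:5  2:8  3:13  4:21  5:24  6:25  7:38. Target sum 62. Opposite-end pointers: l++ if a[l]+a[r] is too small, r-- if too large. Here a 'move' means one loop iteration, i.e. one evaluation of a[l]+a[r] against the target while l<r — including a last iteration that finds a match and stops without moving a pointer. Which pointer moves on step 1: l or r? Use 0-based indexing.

l

l=0 r=7: 1+38=39 <62, l++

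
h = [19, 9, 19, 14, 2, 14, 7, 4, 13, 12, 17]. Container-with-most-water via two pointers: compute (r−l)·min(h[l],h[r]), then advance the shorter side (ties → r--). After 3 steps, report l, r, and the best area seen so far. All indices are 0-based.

l=0, r=7, best area=170

[0,10] min(19,17)*10=170 best=170 * → r--
[0,9] min(19,12)*9=108 best=170 → r--
[0,8] min(19,13)*8=104 best=170 → r--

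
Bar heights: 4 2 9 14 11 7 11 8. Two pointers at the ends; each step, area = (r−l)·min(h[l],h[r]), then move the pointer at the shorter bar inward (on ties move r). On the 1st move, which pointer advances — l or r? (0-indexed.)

l

[0,7] min(4,8)*7=28 best=28 * → l++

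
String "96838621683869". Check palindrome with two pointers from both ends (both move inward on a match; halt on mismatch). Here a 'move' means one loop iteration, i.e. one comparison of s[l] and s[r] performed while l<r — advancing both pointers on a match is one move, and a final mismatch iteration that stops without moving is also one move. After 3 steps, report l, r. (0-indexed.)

l=0 r=13: '9'=='9', l++,r--
l=1 r=12: '6'=='6', l++,r--
l=2 r=11: '8'=='8', l++,r--

l=3, r=10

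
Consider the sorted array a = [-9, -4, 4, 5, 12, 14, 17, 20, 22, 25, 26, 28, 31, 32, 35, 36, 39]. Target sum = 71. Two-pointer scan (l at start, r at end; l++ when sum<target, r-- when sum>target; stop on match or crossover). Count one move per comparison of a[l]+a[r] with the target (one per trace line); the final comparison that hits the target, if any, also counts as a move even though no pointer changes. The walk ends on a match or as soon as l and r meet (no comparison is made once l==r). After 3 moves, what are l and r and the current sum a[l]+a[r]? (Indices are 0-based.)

l=0 r=16: -9+39=30 <71, l++
l=1 r=16: -4+39=35 <71, l++
l=2 r=16: 4+39=43 <71, l++

l=3, r=16, sum=44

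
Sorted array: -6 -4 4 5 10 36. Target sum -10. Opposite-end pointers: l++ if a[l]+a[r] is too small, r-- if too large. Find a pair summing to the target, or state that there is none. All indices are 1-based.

(-6, -4)

[1,6] -6+36=30 >-10 → r--
[1,5] -6+10=4 >-10 → r--
[1,4] -6+5=-1 >-10 → r--
[1,3] -6+4=-2 >-10 → r--
[1,2] -6+-4=-10 → found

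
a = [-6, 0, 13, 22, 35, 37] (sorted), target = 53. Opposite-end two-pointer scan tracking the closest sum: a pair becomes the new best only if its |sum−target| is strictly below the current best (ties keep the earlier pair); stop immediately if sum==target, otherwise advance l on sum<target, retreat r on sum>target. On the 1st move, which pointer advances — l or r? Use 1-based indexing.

l=1 r=6: -6+37=31 d=22 *, l++

l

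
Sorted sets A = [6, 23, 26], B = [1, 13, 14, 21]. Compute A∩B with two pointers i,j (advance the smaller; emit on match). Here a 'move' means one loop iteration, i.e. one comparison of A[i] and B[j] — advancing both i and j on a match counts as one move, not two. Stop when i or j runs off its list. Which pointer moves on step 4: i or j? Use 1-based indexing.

[i=1,j=1] 6>1 → j++
[i=1,j=2] 6<13 → i++
[i=2,j=2] 23>13 → j++
[i=2,j=3] 23>14 → j++

j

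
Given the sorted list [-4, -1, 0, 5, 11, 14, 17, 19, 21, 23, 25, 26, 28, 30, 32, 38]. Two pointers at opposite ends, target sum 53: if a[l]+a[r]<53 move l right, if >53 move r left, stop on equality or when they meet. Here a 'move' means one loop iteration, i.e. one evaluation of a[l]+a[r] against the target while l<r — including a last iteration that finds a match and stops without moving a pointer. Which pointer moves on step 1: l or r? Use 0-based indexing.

l

l=0 r=15: -4+38=34 <53, l++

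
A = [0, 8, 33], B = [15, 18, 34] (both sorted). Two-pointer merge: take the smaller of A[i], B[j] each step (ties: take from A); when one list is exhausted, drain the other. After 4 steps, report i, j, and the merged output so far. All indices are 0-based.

i=2, j=2, merged so far=[0, 8, 15, 18]

i=0 j=0: A[i]=0<=B[j]=15 take 0, i++
i=1 j=0: A[i]=8<=B[j]=15 take 8, i++
i=2 j=0: A[i]=33>B[j]=15 take 15, j++
i=2 j=1: A[i]=33>B[j]=18 take 18, j++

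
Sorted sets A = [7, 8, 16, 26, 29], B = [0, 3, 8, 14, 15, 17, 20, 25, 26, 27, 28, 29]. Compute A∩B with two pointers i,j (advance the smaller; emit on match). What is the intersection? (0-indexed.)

[i=0,j=0] 7>0 → j++
[i=0,j=1] 7>3 → j++
[i=0,j=2] 7<8 → i++
[i=1,j=2] 8==8 emit → i++,j++
[i=2,j=3] 16>14 → j++
[i=2,j=4] 16>15 → j++
[i=2,j=5] 16<17 → i++
[i=3,j=5] 26>17 → j++
[i=3,j=6] 26>20 → j++
[i=3,j=7] 26>25 → j++
[i=3,j=8] 26==26 emit → i++,j++
[i=4,j=9] 29>27 → j++
[i=4,j=10] 29>28 → j++
[i=4,j=11] 29==29 emit → i++,j++

intersection = [8, 26, 29]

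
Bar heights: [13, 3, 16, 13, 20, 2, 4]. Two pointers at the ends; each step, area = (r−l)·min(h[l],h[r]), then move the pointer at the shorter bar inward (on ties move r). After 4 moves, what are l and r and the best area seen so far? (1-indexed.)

l=3, r=5, best area=52

[1,7] min(13,4)*6=24 best=24 * → r--
[1,6] min(13,2)*5=10 best=24 → r--
[1,5] min(13,20)*4=52 best=52 * → l++
[2,5] min(3,20)*3=9 best=52 → l++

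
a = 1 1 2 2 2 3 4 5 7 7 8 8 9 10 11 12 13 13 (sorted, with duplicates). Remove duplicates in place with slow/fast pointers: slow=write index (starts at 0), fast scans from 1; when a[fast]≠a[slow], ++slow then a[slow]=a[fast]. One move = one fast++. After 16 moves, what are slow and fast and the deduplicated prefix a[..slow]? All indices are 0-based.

slow=0 fast=1: a[fast]=1=a[slow] dup, fast++
slow=0 fast=2: a[fast]=2≠a[slow]=1 write a[1]=2, slow++,fast++
slow=1 fast=3: a[fast]=2=a[slow] dup, fast++
slow=1 fast=4: a[fast]=2=a[slow] dup, fast++
slow=1 fast=5: a[fast]=3≠a[slow]=2 write a[2]=3, slow++,fast++
slow=2 fast=6: a[fast]=4≠a[slow]=3 write a[3]=4, slow++,fast++
slow=3 fast=7: a[fast]=5≠a[slow]=4 write a[4]=5, slow++,fast++
slow=4 fast=8: a[fast]=7≠a[slow]=5 write a[5]=7, slow++,fast++
slow=5 fast=9: a[fast]=7=a[slow] dup, fast++
slow=5 fast=10: a[fast]=8≠a[slow]=7 write a[6]=8, slow++,fast++
slow=6 fast=11: a[fast]=8=a[slow] dup, fast++
slow=6 fast=12: a[fast]=9≠a[slow]=8 write a[7]=9, slow++,fast++
slow=7 fast=13: a[fast]=10≠a[slow]=9 write a[8]=10, slow++,fast++
slow=8 fast=14: a[fast]=11≠a[slow]=10 write a[9]=11, slow++,fast++
slow=9 fast=15: a[fast]=12≠a[slow]=11 write a[10]=12, slow++,fast++
slow=10 fast=16: a[fast]=13≠a[slow]=12 write a[11]=13, slow++,fast++

slow=11, fast=17, prefix=[1, 2, 3, 4, 5, 7, 8, 9, 10, 11, 12, 13]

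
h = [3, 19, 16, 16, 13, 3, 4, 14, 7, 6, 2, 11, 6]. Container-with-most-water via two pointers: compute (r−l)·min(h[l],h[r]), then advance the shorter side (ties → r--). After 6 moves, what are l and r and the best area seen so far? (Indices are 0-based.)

l=1, r=7, best area=110

[0,12] min(3,6)*12=36 best=36 * → l++
[1,12] min(19,6)*11=66 best=66 * → r--
[1,11] min(19,11)*10=110 best=110 * → r--
[1,10] min(19,2)*9=18 best=110 → r--
[1,9] min(19,6)*8=48 best=110 → r--
[1,8] min(19,7)*7=49 best=110 → r--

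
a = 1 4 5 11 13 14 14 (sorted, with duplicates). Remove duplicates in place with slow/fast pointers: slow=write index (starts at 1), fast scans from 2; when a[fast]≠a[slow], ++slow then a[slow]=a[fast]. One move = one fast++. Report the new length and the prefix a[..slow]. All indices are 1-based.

(s=1,f=2) a[fast]=4≠a[slow]=1 write a[2]=4 → slow++,fast++
(s=2,f=3) a[fast]=5≠a[slow]=4 write a[3]=5 → slow++,fast++
(s=3,f=4) a[fast]=11≠a[slow]=5 write a[4]=11 → slow++,fast++
(s=4,f=5) a[fast]=13≠a[slow]=11 write a[5]=13 → slow++,fast++
(s=5,f=6) a[fast]=14≠a[slow]=13 write a[6]=14 → slow++,fast++
(s=6,f=7) a[fast]=14=a[slow] dup → fast++

length 6; prefix = [1, 4, 5, 11, 13, 14]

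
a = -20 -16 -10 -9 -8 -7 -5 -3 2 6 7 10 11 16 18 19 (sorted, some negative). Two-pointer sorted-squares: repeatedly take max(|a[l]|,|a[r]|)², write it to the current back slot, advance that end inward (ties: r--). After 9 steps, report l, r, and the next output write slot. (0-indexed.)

l=4, r=10, next write slot=6

l=0 r=15: |-20|>|19| out[15]=400, l++
l=1 r=15: |-16|<=|19| out[14]=361, r--
l=1 r=14: |-16|<=|18| out[13]=324, r--
l=1 r=13: |-16|<=|16| out[12]=256, r--
l=1 r=12: |-16|>|11| out[11]=256, l++
l=2 r=12: |-10|<=|11| out[10]=121, r--
l=2 r=11: |-10|<=|10| out[9]=100, r--
l=2 r=10: |-10|>|7| out[8]=100, l++
l=3 r=10: |-9|>|7| out[7]=81, l++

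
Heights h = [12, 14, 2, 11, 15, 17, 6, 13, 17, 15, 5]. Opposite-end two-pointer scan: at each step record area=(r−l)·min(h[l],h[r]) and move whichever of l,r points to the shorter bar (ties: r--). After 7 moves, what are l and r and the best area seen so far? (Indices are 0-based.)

l=5, r=8, best area=112

l=0 r=10: min(12,5)*10=50 best=50 *, r--
l=0 r=9: min(12,15)*9=108 best=108 *, l++
l=1 r=9: min(14,15)*8=112 best=112 *, l++
l=2 r=9: min(2,15)*7=14 best=112, l++
l=3 r=9: min(11,15)*6=66 best=112, l++
l=4 r=9: min(15,15)*5=75 best=112, r--
l=4 r=8: min(15,17)*4=60 best=112, l++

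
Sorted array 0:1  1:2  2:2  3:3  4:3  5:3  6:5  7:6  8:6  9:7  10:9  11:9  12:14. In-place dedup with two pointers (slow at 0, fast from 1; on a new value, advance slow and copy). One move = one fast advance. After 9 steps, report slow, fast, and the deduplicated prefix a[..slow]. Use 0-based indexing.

slow=5, fast=10, prefix=[1, 2, 3, 5, 6, 7]

slow=0 fast=1: a[fast]=2≠a[slow]=1 write a[1]=2, slow++,fast++
slow=1 fast=2: a[fast]=2=a[slow] dup, fast++
slow=1 fast=3: a[fast]=3≠a[slow]=2 write a[2]=3, slow++,fast++
slow=2 fast=4: a[fast]=3=a[slow] dup, fast++
slow=2 fast=5: a[fast]=3=a[slow] dup, fast++
slow=2 fast=6: a[fast]=5≠a[slow]=3 write a[3]=5, slow++,fast++
slow=3 fast=7: a[fast]=6≠a[slow]=5 write a[4]=6, slow++,fast++
slow=4 fast=8: a[fast]=6=a[slow] dup, fast++
slow=4 fast=9: a[fast]=7≠a[slow]=6 write a[5]=7, slow++,fast++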